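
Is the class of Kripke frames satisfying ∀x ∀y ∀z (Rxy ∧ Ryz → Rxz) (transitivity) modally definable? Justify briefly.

Yes: it is transitivity, defined by the 4 schema □r → □□r.
Suppose □r→□□r is valid. Take Rxy, Ryz and set V(r)={w : Rxw}. Then □r at x, so □□r at x, so □r at y, so r at z, i.e. Rxz.

Yes, by □r → □□r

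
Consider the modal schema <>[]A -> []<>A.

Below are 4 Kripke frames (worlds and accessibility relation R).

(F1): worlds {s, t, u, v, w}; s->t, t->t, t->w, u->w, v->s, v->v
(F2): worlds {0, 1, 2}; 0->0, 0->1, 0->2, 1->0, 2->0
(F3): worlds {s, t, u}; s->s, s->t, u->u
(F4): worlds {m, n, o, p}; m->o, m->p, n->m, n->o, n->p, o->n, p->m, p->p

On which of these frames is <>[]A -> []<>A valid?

The schema corresponds to convergence: forall x forall y forall z (Rxy & Rxz -> exists w (Ryw & Rzw)).
(F1): fails — Rtw and Rtw but w and w have no common successor.
(F2): ✓.
(F3): fails — Rss and Rst but s and t have no common successor.
(F4): fails — Rmo and Rmp but o and p have no common successor.
Valid on: (F2).

(F2)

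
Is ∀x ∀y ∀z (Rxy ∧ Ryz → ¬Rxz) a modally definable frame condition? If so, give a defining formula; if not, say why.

Modal frame validity is preserved under surjective bounded morphisms.
The 7-cycle (worlds w0,w1,w2,w3,w4,w5,w6 with w0→w1→w2→w3→w4→w5→w6→w0) is intransitive. Mapping every world to a single reflexive point • is a surjective bounded morphism; the reflexive point is not intransitive (R••∧R•• but R••).
Hence intransitivity is not modally definable.

Not definable by any modal formula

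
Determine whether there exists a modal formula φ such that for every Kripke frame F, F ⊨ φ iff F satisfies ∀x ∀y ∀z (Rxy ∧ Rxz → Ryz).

Yes: it is the Euclidean property, defined by the 5 schema ◇p → □◇p.

Yes, by ◇p → □◇p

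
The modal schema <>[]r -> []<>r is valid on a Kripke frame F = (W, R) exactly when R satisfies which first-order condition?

Suppose ◇□r→□◇r is valid. Take Rxy, Rxz and set V(r)={w : Ryw}. Then □r at y so ◇□r at x, so □◇r at x, so ◇r at z, giving w with Rzw and Ryw.
Conversely, on a frame with convergence the schema holds at every world under every valuation.
Frame condition: forall x forall y forall z (Rxy & Rxz -> exists w (Ryw & Rzw)).

Convergence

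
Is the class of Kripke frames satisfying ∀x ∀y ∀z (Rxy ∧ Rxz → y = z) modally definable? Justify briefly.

Yes — defined by ◇r → □r

Yes: it is partial functionality, defined by the CD schema ◇r → □r.
Suppose ◇r→□r is valid. Take Rxy, Rxz and set V(r)={y}. Then ◇r at x, so □r at x, so r at z, i.e. z=y.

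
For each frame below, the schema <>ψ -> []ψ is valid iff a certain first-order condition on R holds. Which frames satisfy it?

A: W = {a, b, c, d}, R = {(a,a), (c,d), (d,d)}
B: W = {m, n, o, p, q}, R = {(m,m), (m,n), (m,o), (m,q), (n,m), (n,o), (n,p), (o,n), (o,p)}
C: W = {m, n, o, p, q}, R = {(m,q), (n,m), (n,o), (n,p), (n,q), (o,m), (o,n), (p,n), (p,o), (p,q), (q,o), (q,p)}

This is the axiom for partial functionality; its first-order frame correspondent is forall x forall y forall z (Rxy & Rxz -> y = z).
A: condition met.
B: fails — m sees both m and n.
C: fails — n sees both m and o.

A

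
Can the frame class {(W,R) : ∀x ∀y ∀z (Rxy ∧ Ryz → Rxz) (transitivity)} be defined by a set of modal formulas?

Yes, by □r → □□r

The condition is transitivity. A defining modal formula is □r → □□r.
Suppose □r→□□r is valid. Take Rxy, Ryz and set V(r)={w : Rxw}. Then □r at x, so □□r at x, so □r at y, so r at z, i.e. Rxz.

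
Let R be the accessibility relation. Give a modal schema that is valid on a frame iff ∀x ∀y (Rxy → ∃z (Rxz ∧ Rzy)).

□□q → □q

This is density; the standard corresponding axiom is C4: □□q → □q.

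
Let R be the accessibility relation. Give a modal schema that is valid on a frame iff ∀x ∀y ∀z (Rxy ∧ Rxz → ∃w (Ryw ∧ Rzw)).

A defining formula is ◇□q → □◇q (the .2 axiom).
Suppose ◇□q→□◇q is valid. Take Rxy, Rxz and set V(q)={w : Ryw}. Then □q at y so ◇□q at x, so □◇q at x, so ◇q at z, giving w with Rzw and Ryw.

◇□q → □◇q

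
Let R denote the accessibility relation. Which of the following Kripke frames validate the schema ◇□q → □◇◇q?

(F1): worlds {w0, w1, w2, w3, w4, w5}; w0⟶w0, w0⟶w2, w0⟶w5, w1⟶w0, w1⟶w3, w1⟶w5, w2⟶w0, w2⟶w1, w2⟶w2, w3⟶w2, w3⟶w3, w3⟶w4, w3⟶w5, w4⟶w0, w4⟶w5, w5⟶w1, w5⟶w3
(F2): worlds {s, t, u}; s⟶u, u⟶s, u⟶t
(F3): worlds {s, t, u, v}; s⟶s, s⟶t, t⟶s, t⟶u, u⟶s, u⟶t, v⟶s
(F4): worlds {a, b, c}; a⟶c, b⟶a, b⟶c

Frame correspondent (Sahlqvist): ∀x ∀y ∀z ((xRy ∧ xRz) → ∃w (yRw ∧ zR²w)) — i.e. a generalized confluence (Geach) condition.
(F1): satisfies the condition.
(F2): fails — sRu, sRu but no w with uRw and uR²w.
(F3): satisfies the condition.
(F4): fails — aRc, aRc but no w with cRw and cR²w.
Valid on: (F1), (F3).

(F1), (F3)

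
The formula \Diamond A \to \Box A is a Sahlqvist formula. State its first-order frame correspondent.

Suppose ◇A→□A is valid. Take Rxy, Rxz and set V(A)={y}. Then ◇A at x, so □A at x, so A at z, i.e. z=y.

partial functionality: \forall x \forall y \forall z (Rxy \wedge Rxz \to y = z)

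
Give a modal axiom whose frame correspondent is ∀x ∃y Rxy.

□r → ◇r

The condition is seriality. The D schema □r → ◇r defines it.
Suppose □r→◇r is valid. At any x set V(r)=W. Then □r at x, so ◇r at x, so x has a successor.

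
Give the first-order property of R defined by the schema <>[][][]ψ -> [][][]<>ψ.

forall x forall y forall z ((xRy & x R^3 z) -> exists w (y R^3 w & zRw))

This is a Sahlqvist (Geach-type) schema ◇^1□^3ψ → □^3◇^1ψ.
Minimal-valuation argument: fix x; take any y with xR^1y and any z with xR^3z. Set V(ψ) to the set of worlds R-reachable from y in exactly 3 steps. Then □^3ψ holds at y, so the antecedent holds at x; validity forces ◇^1ψ at z, giving a w with zR^1w and yR^3w.
First-order correspondent: forall x forall y forall z ((xRy & x R^3 z) -> exists w (y R^3 w & zRw)).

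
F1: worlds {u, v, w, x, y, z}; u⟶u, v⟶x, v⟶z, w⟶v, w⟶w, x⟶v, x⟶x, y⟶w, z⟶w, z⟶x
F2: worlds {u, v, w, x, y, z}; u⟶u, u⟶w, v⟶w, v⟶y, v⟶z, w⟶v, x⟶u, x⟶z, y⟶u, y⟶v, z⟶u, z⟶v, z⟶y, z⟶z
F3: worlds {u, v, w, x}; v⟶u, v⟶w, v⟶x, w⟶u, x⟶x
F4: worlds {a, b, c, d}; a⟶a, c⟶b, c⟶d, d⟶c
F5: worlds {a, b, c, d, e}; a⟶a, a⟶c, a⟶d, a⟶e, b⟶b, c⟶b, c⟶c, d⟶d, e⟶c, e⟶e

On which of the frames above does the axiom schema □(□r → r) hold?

The schema corresponds to shift-reflexivity: ∀x ∀y (Rxy → Ryy).
F1: fails — Rvz but not Rzz.
F2: fails — Ruw but not Rww.
F3: fails — Rwu but not Ruu.
F4: fails — Rdc but not Rcc.
F5: holds.
Valid on: F5.

F5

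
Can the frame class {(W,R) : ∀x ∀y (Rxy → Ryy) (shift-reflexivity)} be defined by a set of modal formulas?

Definable; □(□q → q) defines it

The condition is shift-reflexivity. A defining modal formula is □(□q → q).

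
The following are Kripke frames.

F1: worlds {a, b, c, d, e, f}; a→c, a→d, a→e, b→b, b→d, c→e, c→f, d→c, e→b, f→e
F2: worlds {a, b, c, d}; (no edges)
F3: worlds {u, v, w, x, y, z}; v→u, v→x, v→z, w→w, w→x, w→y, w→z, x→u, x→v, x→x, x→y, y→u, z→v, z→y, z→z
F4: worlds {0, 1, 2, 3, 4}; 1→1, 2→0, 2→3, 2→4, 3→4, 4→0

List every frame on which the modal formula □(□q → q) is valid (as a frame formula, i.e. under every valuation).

This is the axiom for shift-reflexivity; its first-order frame correspondent is ∀x ∀y (Rxy → Ryy).
F1: fails — Rfe but not Ree.
F2: satisfies the condition.
F3: fails — Rvu but not Ruu.
F4: fails — R34 but not R44.

F2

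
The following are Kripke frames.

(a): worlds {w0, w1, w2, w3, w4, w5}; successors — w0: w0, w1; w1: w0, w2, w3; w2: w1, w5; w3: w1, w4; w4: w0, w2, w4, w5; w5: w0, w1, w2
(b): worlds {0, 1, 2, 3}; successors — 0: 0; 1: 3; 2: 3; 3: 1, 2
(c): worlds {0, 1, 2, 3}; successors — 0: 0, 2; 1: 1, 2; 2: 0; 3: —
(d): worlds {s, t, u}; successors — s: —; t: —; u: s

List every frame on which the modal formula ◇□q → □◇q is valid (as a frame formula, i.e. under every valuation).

(b)

Frame correspondent (Sahlqvist): ∀x ∀y ∀z (Rxy ∧ Rxz → ∃w (Ryw ∧ Rzw)) — i.e. convergence.
(a): fails — Rw5w2 and Rw5w1 but w2 and w1 have no common successor.
(b): satisfies the condition.
(c): fails — R12 and R11 but 2 and 1 have no common successor.
(d): fails — Rus and Rus but s and s have no common successor.
Valid on: (b).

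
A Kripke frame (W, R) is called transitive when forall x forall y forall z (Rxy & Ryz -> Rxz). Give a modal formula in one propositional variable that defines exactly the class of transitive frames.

The condition is transitivity. The 4 schema □s → □□s defines it.
Suppose □s→□□s is valid. Take Rxy, Ryz and set V(s)={w : Rxw}. Then □s at x, so □□s at x, so □s at y, so s at z, i.e. Rxz.

□s → □□s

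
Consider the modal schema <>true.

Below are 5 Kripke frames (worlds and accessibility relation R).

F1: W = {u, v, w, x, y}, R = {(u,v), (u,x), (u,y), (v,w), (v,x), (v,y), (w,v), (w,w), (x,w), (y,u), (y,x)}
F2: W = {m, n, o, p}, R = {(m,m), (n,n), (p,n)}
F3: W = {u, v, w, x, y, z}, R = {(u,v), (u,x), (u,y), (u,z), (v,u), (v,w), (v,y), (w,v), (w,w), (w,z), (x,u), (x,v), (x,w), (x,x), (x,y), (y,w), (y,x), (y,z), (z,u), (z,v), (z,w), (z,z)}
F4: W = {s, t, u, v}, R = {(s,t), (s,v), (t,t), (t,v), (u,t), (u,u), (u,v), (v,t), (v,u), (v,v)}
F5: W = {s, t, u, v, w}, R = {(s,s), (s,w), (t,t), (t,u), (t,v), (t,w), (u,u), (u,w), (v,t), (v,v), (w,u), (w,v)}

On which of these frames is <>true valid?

This is the axiom for seriality; its first-order frame correspondent is forall x exists y Rxy.
F1: holds.
F2: fails — world o has no successor.
F3: holds.
F4: holds.
F5: holds.
Valid on: F1, F3, F4, F5.

F1, F3, F4, F5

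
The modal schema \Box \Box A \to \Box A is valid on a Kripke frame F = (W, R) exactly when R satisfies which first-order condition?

Suppose □□A→□A is valid. Take Rxy and set V(A)={w : xR²w}. Then □□A at x, so □A at x, so A at y, i.e. ∃z(Rxz∧Rzy).

density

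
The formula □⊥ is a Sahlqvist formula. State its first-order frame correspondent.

Emptiness of R

□⊥ is valid iff no world has any successor (otherwise □⊥ fails at any world with one).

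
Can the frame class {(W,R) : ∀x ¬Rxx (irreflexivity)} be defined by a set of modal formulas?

Not modally definable

If a class were modally definable it would be closed under surjective bounded morphisms (Goldblatt–Thomason).
The 5-cycle (worlds s,t,u,v,w with s→t→u→v→w→s) is irreflexive, and the map sending every world to a single reflexive point • is a surjective bounded morphism (forth: every edge maps to (•,•); back: every world has a successor). So any modal formula valid on the 5-cycle is also valid on the reflexive point, which is not irreflexive.
Hence irreflexivity is not modally definable.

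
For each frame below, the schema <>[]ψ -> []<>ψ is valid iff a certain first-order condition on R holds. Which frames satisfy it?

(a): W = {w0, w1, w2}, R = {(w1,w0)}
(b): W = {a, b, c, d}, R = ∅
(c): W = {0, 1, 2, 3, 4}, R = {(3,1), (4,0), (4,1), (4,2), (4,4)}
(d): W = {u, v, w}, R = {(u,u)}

The schema corresponds to convergence: forall x forall y forall z (Rxy & Rxz -> exists w (Ryw & Rzw)).
(a): fails — Rw1w0 and Rw1w0 but w0 and w0 have no common successor.
(b): holds.
(c): fails — R31 and R31 but 1 and 1 have no common successor.
(d): holds.

(b), (d)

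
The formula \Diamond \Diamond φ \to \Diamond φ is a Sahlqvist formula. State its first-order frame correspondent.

This is a form of the 4 axiom.
It corresponds to transitivity: \forall x \forall y \forall z (Rxy \wedge Ryz \to Rxz).

transitivity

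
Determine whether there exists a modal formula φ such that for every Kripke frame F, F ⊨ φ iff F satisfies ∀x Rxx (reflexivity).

Yes — defined by □q → q

Yes: it is reflexivity, defined by the T schema □q → q.
Suppose □q→q is valid. At any x set V(q)={w : Rxw}. Then □q holds at x, so q holds at x, i.e. Rxx.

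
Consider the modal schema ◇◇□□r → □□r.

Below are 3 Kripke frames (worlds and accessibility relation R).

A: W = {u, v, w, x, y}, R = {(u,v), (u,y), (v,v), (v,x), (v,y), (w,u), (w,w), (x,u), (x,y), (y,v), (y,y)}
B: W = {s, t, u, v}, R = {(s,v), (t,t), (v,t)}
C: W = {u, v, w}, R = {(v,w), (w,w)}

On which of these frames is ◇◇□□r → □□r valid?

The schema corresponds to a generalized confluence (Geach) condition: ∀x ∀y ∀z ((xR²y ∧ xR²z) → ∃w (yR²w ∧ z = w)).
A: fails — uR²x, uR²x but no t with xR²t and x=t.
B: condition met.
C: condition met.

B, C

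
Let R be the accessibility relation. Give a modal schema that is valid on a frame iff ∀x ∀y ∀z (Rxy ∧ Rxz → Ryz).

◇p → □◇p

A defining formula is ◇p → □◇p (the 5 axiom).
Suppose ◇p→□◇p is valid. Take Rxy, Rxz and set V(p)={y}. Then ◇p at x, so □◇p at x, so ◇p at z, so some w with Rzw has p; w=y, i.e. Rzy. By symmetry of the argument, Ryz.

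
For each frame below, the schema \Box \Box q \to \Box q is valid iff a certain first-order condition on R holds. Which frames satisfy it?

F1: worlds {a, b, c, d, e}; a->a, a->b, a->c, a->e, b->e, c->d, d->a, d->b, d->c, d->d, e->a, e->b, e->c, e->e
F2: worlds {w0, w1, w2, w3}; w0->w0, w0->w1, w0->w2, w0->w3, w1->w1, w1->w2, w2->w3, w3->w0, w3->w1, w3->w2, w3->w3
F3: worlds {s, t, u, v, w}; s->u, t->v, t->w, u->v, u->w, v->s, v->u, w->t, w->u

F1, F2

This is the axiom for density; its first-order frame correspondent is \forall x \forall y (Rxy \to \exists z (Rxz \wedge Rzy)).
F1: ✓.
F2: ✓.
F3: fails — Ruv but no z with Ruz and Rzv.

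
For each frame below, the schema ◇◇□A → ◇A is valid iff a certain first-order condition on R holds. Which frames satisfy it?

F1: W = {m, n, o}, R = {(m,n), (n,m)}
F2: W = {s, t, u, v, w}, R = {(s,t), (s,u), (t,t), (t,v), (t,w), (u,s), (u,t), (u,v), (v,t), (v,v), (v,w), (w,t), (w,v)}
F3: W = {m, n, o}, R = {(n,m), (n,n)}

Frame correspondent (Sahlqvist): ∀x ∀y (xR²y → ∃w (yRw ∧ xRw)) — i.e. a generalized confluence (Geach) condition.
F1: condition met.
F2: condition met.
F3: fails — nR²m but no w with mRw and nRw.
Valid on: F1, F2.

F1, F2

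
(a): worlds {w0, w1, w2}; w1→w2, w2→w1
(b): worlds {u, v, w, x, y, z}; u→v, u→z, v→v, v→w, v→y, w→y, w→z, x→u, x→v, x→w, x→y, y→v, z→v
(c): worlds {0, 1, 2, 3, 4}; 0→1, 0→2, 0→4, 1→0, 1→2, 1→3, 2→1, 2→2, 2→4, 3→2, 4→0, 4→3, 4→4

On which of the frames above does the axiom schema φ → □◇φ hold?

The schema corresponds to symmetry: ∀x ∀y (Rxy → Ryx).
(a): satisfies the condition.
(b): fails — Ruv but not Rvu.
(c): fails — R32 but not R23.

(a)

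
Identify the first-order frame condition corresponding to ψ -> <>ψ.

reflexivity

Equivalently (dual form): □ψ → ψ.
Suppose □ψ→ψ is valid. At any x set V(ψ)={w : Rxw}. Then □ψ holds at x, so ψ holds at x, i.e. Rxx.
Conversely, any frame satisfying forall x Rxx validates the schema.
Frame condition: forall x Rxx.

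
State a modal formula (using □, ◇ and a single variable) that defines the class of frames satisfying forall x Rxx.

A defining formula is □ψ → ψ (the T axiom).

□ψ → ψ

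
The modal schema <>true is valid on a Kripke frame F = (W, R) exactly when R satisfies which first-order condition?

◇⊤ holds at w iff w has a successor, so frame-validity of ◇⊤ is exactly seriality. Equivalently via □r → ◇r:
Suppose □r→◇r is valid. At any x set V(r)=W. Then □r at x, so ◇r at x, so x has a successor.
Conversely, on a frame with seriality the schema holds at every world under every valuation.
So the correspondent is seriality.

Seriality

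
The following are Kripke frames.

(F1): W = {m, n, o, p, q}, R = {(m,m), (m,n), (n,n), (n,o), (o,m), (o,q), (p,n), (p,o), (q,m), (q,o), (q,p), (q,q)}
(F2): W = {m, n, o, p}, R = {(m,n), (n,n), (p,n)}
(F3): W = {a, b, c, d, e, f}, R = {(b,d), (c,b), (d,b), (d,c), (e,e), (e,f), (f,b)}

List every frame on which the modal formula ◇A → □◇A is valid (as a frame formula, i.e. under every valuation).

(F2)

Frame correspondent (Sahlqvist): ∀x ∀y ∀z (Rxy ∧ Rxz → Ryz) — i.e. the Euclidean property.
(F1): fails — Rmn and Rmm but not Rnm.
(F2): satisfies the condition.
(F3): fails — Rbd and Rbd but not Rdd.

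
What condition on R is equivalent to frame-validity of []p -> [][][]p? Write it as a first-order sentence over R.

forall x forall z (x R^3 z -> exists w (xRw & z = w))

This is a Sahlqvist (Geach-type) schema ◇^0□^1p → □^3◇^0p.
Minimal-valuation argument: fix x; take any y with xR^0y and any z with xR^3z. Set V(p) to the set of worlds R-reachable from y in exactly 1 step. Then □^1p holds at y, so the antecedent holds at x; validity forces ◇^0p at z, giving a w with zR^0w and yR^1w.
First-order correspondent: forall x forall z (x R^3 z -> exists w (xRw & z = w)).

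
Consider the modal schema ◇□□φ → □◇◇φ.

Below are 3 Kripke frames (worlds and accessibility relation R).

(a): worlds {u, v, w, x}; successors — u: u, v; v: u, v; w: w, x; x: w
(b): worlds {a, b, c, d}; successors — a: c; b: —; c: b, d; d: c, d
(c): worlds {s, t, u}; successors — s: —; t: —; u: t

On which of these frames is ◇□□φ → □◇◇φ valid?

(a)

The schema corresponds to a generalized confluence (Geach) condition: ∀x ∀y ∀z ((xRy ∧ xRz) → ∃w (yR²w ∧ zR²w)).
(a): ✓.
(b): fails — cRb, cRb but no w with bR²w and bR²w.
(c): fails — uRt, uRt but no w with tR²w and tR²w.
Valid on: (a).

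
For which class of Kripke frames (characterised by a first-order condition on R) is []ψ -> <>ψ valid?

seriality

Suppose □ψ→◇ψ is valid. At any x set V(ψ)=W. Then □ψ at x, so ◇ψ at x, so x has a successor.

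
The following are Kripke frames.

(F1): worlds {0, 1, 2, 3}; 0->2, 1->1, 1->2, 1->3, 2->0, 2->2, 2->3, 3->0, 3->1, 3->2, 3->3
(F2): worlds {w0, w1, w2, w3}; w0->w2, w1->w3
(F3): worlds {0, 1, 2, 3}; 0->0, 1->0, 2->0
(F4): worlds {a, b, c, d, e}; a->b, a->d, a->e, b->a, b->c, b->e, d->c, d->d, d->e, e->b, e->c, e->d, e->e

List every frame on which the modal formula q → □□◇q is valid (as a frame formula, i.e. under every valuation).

(F2)

This is the axiom for a generalized confluence (Geach) condition; its first-order frame correspondent is ∀x ∀z (xR²z → ∃w (x = w ∧ zRw)).
(F1): fails — 0R²0 but no w with 0=w and 0Rw.
(F2): holds.
(F3): fails — 1R²0 but no w with 1=w and 0Rw.
(F4): fails — aR²a but no w with a=w and aRw.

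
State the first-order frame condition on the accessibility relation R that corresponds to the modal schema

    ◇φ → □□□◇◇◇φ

∀x ∀y ∀z ((xRy ∧ xR³z) → ∃w (y = w ∧ zR³w))

This is a Sahlqvist (Geach-type) schema ◇^1□^0φ → □^3◇^3φ.
First-order correspondent: ∀x ∀y ∀z ((xRy ∧ xR³z) → ∃w (y = w ∧ zR³w)).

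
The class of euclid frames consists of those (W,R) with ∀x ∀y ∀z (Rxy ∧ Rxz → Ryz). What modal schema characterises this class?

A defining formula is ◇r → □◇r (the 5 axiom).
Suppose ◇r→□◇r is valid. Take Rxy, Rxz and set V(r)={y}. Then ◇r at x, so □◇r at x, so ◇r at z, so some w with Rzw has r; w=y, i.e. Rzy. By symmetry of the argument, Ryz.

◇r → □◇r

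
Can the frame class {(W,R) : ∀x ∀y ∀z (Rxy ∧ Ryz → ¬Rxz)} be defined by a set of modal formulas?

If a class were modally definable it would be closed under surjective bounded morphisms (Goldblatt–Thomason).
The 3-cycle (worlds 0,1,2 with 0→1→2→0) is intransitive. Mapping every world to a single reflexive point • is a surjective bounded morphism; the reflexive point is not intransitive (R••∧R•• but R••).
So the class is not modally definable.

Not definable by any modal formula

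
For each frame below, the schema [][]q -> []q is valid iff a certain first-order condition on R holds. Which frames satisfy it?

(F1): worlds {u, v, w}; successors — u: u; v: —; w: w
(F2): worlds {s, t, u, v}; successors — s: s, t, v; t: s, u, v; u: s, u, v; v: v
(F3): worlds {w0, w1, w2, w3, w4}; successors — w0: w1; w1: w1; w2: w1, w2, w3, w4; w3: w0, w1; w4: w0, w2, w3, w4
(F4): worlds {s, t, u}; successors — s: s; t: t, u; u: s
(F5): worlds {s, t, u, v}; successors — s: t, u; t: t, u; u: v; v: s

The schema corresponds to density: forall x forall y (Rxy -> exists z (Rxz & Rzy)).
(F1): holds.
(F2): holds.
(F3): fails — Rw3w0 but no z with Rw3z and Rzw0.
(F4): holds.
(F5): fails — Ruv but no z with Ruz and Rzv.
Valid on: (F1), (F2), (F4).

(F1), (F2), (F4)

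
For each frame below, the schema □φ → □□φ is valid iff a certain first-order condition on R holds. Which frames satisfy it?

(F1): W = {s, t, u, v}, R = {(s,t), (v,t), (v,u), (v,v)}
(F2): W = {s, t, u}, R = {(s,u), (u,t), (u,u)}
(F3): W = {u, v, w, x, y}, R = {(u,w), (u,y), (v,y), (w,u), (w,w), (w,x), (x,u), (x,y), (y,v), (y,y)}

This is the axiom for transitivity; its first-order frame correspondent is ∀x ∀y ∀z (Rxy ∧ Ryz → Rxz).
(F1): condition met.
(F2): fails — Rsu and Rut but not Rst.
(F3): fails — Rwu and Ruy but not Rwy.
Valid on: (F1).

(F1)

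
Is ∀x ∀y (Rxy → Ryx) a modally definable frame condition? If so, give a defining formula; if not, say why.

Yes, by r → □◇r

The condition is symmetry. A defining modal formula is r → □◇r.
Suppose r→□◇r is valid. Take Rxy and set V(r)={x}. Then r at x, so □◇r at x, so ◇r at y, so some z with Ryz has r; z=x, i.e. Ryx.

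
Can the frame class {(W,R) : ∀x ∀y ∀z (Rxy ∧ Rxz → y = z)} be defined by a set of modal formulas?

This is a Sahlqvist condition; the CD axiom ◇r → □r defines it.

Yes — defined by ◇r → □r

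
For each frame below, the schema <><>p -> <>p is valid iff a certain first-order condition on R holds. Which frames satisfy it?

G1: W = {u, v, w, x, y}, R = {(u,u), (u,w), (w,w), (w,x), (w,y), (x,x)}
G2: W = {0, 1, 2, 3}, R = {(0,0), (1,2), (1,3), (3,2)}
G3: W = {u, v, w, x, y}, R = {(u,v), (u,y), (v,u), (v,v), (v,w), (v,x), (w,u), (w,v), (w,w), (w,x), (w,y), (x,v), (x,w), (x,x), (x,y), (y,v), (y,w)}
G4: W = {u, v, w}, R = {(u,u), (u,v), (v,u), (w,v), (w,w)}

Frame correspondent (Sahlqvist): forall x forall y forall z (Rxy & Ryz -> Rxz) — i.e. transitivity.
G1: fails — Ruw and Rwx but not Rux.
G2: ✓.
G3: fails — Ruv and Rvw but not Ruw.
G4: fails — Rvu and Ruv but not Rvv.

G2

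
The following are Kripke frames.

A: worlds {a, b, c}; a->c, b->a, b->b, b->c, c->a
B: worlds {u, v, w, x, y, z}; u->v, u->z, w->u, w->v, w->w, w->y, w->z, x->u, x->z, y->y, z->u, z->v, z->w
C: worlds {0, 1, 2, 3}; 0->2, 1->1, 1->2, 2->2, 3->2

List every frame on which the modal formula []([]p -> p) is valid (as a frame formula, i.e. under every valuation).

This is the axiom for shift-reflexivity; its first-order frame correspondent is forall x forall y (Rxy -> Ryy).
A: fails — Rbc but not Rcc.
B: fails — Ruv but not Rvv.
C: condition met.

C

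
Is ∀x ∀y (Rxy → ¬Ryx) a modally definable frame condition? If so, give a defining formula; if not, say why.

If a class were modally definable it would be closed under surjective bounded morphisms (Goldblatt–Thomason).
The 5-cycle (worlds a,b,c,d,e with a→b→c→d→e→a) is asymmetric. Mapping every world to a single reflexive point • is a surjective bounded morphism, and the reflexive point is not asymmetric (R•• but asymmetry requires ¬R••).
So no modal formula (or set of formulas) defines exactly the asymmetric frames.

No — not modally definable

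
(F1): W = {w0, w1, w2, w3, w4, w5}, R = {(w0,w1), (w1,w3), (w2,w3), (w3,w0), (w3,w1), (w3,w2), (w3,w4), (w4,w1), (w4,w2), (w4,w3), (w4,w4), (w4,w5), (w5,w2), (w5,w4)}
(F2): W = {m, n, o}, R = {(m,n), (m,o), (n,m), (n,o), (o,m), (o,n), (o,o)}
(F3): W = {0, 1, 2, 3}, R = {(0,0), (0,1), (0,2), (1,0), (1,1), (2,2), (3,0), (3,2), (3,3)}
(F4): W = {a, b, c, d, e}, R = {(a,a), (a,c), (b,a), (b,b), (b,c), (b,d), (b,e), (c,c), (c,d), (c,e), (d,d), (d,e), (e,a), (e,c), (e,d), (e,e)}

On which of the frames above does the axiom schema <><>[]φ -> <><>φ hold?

(F2), (F3), (F4)

The schema corresponds to a generalized confluence (Geach) condition: forall x forall y (x R^2 y -> exists w (yRw & x R^2 w)).
(F1): fails — w0R²w3 but no w with w3Rw and w0R²w.
(F2): holds.
(F3): holds.
(F4): holds.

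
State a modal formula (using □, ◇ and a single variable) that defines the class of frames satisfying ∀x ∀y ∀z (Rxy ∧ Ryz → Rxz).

The condition is transitivity. The 4 schema □ψ → □□ψ defines it.
Suppose □ψ→□□ψ is valid. Take Rxy, Ryz and set V(ψ)={w : Rxw}. Then □ψ at x, so □□ψ at x, so □ψ at y, so ψ at z, i.e. Rxz.

□ψ → □□ψ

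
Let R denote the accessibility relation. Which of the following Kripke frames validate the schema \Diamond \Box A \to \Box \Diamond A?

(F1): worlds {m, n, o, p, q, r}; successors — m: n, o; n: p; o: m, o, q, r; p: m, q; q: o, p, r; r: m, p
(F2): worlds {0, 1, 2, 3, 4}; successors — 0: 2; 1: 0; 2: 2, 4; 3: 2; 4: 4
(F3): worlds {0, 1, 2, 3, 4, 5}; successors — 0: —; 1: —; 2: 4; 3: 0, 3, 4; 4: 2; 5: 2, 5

The schema corresponds to convergence: \forall x \forall y \forall z (Rxy \wedge Rxz \to \exists w (Ryw \wedge Rzw)).
(F1): fails — Rmo and Rmn but o and n have no common successor.
(F2): satisfies the condition.
(F3): fails — R34 and R33 but 4 and 3 have no common successor.

(F2)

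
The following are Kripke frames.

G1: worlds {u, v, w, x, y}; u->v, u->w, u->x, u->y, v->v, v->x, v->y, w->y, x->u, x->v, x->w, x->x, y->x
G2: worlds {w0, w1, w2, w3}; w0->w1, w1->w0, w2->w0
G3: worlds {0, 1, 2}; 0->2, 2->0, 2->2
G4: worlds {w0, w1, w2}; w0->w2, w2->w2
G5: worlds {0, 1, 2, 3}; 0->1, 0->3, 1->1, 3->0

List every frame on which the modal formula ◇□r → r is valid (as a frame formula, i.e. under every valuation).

This is the axiom for symmetry; its first-order frame correspondent is ∀x ∀y (Rxy → Ryx).
G1: fails — Ruv but not Rvu.
G2: fails — Rw2w0 but not Rw0w2.
G3: ✓.
G4: fails — Rw0w2 but not Rw2w0.
G5: fails — R01 but not R10.
Valid on: G3.

G3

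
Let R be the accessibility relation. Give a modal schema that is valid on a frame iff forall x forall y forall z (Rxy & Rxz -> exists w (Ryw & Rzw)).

◇□ψ → □◇ψ

A defining formula is ◇□ψ → □◇ψ (the .2 axiom).
Suppose ◇□ψ→□◇ψ is valid. Take Rxy, Rxz and set V(ψ)={w : Ryw}. Then □ψ at y so ◇□ψ at x, so □◇ψ at x, so ◇ψ at z, giving w with Rzw and Ryw.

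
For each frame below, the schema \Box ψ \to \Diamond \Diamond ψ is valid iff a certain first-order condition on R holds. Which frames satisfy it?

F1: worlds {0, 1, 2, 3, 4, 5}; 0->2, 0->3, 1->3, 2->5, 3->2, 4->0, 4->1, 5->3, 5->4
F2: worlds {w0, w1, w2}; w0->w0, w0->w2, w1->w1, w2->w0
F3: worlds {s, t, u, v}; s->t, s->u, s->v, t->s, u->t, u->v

F2

The schema corresponds to a generalized confluence (Geach) condition: \forall x \exists w (xRw \wedge x R^2 w).
F1: fails — at 1 but no w with 1Rw and 1R²w.
F2: holds.
F3: fails — at t but no w with tRw and tR²w.
Valid on: F2.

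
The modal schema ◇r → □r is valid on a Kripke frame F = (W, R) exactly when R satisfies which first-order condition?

This is the CD axiom.
Its frame correspondent is partial functionality — ∀x ∀y ∀z (Rxy ∧ Rxz → y = z).

Partial functionality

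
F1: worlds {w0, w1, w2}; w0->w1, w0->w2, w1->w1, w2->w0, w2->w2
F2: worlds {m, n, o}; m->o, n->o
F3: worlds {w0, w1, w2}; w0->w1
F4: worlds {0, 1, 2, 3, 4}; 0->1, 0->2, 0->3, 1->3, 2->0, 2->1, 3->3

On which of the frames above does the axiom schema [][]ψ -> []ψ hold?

This is the axiom for density; its first-order frame correspondent is forall x forall y (Rxy -> exists z (Rxz & Rzy)).
F1: condition met.
F2: fails — Rno but no z with Rnz and Rzo.
F3: fails — Rw0w1 but no z with Rw0z and Rzw1.
F4: fails — R02 but no z with R0z and Rz2.

F1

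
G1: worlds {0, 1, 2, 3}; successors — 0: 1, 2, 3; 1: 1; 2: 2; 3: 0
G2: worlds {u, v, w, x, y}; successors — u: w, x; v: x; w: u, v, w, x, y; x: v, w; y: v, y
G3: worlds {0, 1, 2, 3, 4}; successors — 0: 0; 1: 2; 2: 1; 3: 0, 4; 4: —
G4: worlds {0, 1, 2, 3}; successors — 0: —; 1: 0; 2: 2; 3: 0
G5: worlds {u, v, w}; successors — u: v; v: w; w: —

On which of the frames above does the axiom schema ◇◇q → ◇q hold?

G4

This is the axiom for transitivity; its first-order frame correspondent is ∀x ∀y ∀z (Rxy ∧ Ryz → Rxz).
G1: fails — R03 and R30 but not R00.
G2: fails — Rxw and Rwu but not Rxu.
G3: fails — R12 and R21 but not R11.
G4: condition met.
G5: fails — Ruv and Rvw but not Ruw.
Valid on: G4.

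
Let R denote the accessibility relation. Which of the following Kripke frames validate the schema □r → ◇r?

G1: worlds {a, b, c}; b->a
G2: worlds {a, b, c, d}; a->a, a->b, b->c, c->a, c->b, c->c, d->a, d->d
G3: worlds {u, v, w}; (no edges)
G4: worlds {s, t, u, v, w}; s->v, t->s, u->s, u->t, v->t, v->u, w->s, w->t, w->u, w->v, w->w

The schema corresponds to seriality: ∀x ∃y Rxy.
G1: fails — world a has no successor.
G2: ✓.
G3: fails — world u has no successor.
G4: ✓.
Valid on: G2, G4.

G2, G4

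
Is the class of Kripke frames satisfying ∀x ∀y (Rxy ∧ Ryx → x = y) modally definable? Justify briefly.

Any modally definable frame class is closed under surjective bounded morphisms.
The 8-cycle (worlds w0,w1,w2,w3,w4,w5,w6,w7 with w0→w1→w2→w3→w4→w5→w6→w7→w0) is antisymmetric. Sending even-indexed worlds to s and odd-indexed worlds to t is a surjective bounded morphism onto the two-world frame with s↔t, which is not antisymmetric.
Hence antisymmetry is not modally definable.

Not modally definable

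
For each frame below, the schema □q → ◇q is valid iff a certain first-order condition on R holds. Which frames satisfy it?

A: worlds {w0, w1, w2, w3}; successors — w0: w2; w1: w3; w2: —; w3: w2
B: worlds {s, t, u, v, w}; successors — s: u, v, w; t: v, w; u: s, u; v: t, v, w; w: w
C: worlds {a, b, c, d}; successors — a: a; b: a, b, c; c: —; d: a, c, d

This is the axiom for seriality; its first-order frame correspondent is ∀x ∃y Rxy.
A: fails — world w2 has no successor.
B: ✓.
C: fails — world c has no successor.
Valid on: B.

B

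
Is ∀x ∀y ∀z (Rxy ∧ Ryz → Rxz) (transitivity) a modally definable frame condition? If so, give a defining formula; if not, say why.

The condition is transitivity. A defining modal formula is □p → □□p.

Definable; □p → □□p defines it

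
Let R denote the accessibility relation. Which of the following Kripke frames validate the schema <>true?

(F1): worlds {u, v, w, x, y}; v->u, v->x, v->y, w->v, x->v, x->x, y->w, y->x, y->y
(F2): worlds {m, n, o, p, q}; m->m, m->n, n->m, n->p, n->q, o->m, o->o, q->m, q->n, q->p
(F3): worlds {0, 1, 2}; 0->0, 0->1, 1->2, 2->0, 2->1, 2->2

(F3)

This is the axiom for seriality; its first-order frame correspondent is forall x exists y Rxy.
(F1): fails — world u has no successor.
(F2): fails — world p has no successor.
(F3): satisfies the condition.
Valid on: (F3).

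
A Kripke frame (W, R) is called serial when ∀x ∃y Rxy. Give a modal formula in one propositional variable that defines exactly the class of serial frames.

□q → ◇q

The condition is seriality. The D schema □q → ◇q defines it.
Suppose □q→◇q is valid. At any x set V(q)=W. Then □q at x, so ◇q at x, so x has a successor.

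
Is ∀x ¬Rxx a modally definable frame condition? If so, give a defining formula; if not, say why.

No — not modally definable

If a class were modally definable it would be closed under surjective bounded morphisms (Goldblatt–Thomason).
The 3-cycle (worlds w0,w1,w2 with w0→w1→w2→w0) is irreflexive, and the map sending every world to a single reflexive point • is a surjective bounded morphism (forth: every edge maps to (•,•); back: every world has a successor). So any modal formula valid on the 3-cycle is also valid on the reflexive point, which is not irreflexive.
Hence irreflexivity is not modally definable.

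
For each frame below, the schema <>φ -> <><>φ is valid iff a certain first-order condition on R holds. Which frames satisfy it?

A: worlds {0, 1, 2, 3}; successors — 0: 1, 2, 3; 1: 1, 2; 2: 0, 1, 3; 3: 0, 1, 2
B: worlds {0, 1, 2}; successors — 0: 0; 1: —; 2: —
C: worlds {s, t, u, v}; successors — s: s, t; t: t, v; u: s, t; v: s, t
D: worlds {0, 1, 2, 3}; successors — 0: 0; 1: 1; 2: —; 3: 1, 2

The schema corresponds to a generalized confluence (Geach) condition: forall x forall y (xRy -> exists w (y = w & x R^2 w)).
A: satisfies the condition.
B: satisfies the condition.
C: satisfies the condition.
D: fails — 3R2 but no w with 2=w and 3R²w.
Valid on: A, B, C.

A, B, C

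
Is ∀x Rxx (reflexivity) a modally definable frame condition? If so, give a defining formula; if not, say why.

This is a Sahlqvist condition; the T axiom □p → p defines it.
Suppose □p→p is valid. At any x set V(p)={w : Rxw}. Then □p holds at x, so p holds at x, i.e. Rxx.

Yes — defined by □p → p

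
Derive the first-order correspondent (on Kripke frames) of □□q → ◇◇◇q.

∀x ∃w (xR²w ∧ xR³w)

This is a Sahlqvist (Geach-type) schema ◇^0□^2q → □^0◇^3q.
First-order correspondent: ∀x ∃w (xR²w ∧ xR³w).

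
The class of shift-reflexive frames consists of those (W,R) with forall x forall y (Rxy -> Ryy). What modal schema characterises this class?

The condition is shift-reflexivity. The T□ schema □(□s → s) defines it.
Suppose □(□s→s) is valid. Take Rxy and set V(s)={w : Ryw}. Then at y, □s holds; since □(□s→s) at x, □s→s at y, so s at y, i.e. Ryy.

□(□s → s)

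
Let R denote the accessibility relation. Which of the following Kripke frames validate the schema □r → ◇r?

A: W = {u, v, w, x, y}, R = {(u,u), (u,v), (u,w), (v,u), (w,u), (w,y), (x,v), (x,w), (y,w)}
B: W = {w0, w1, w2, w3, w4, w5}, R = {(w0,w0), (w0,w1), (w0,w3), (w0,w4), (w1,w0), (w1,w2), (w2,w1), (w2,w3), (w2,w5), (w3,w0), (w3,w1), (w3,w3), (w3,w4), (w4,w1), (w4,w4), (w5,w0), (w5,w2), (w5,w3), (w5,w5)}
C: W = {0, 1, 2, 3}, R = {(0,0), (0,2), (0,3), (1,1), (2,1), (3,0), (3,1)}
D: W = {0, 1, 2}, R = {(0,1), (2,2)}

This is the axiom for seriality; its first-order frame correspondent is ∀x ∃y Rxy.
A: ✓.
B: ✓.
C: ✓.
D: fails — world 1 has no successor.

A, B, C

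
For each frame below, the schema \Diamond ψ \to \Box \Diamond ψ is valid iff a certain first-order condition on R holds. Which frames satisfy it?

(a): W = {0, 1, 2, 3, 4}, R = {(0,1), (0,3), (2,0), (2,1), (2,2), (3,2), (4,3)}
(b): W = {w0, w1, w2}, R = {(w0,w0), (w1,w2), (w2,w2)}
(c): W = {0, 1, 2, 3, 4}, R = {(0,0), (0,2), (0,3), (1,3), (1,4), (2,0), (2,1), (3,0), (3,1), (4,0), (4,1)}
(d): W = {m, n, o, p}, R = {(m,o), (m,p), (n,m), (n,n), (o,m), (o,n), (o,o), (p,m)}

(b)

The schema corresponds to the Euclidean property: \forall x \forall y \forall z (Rxy \wedge Rxz \to Ryz).
(a): fails — R01 and R01 but not R11.
(b): condition met.
(c): fails — R02 and R02 but not R22.
(d): fails — Rmo and Rmp but not Rop.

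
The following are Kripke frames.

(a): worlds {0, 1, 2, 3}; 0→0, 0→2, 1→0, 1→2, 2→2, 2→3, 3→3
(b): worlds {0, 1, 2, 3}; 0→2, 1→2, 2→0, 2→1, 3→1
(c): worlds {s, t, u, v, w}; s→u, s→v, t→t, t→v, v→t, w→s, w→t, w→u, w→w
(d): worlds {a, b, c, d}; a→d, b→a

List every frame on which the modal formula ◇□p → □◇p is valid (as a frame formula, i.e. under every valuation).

(a), (b)

This is the axiom for convergence; its first-order frame correspondent is ∀x ∀y ∀z (Rxy ∧ Rxz → ∃w (Ryw ∧ Rzw)).
(a): ✓.
(b): ✓.
(c): fails — Rsv and Rsu but v and u have no common successor.
(d): fails — Rad and Rad but d and d have no common successor.
Valid on: (a), (b).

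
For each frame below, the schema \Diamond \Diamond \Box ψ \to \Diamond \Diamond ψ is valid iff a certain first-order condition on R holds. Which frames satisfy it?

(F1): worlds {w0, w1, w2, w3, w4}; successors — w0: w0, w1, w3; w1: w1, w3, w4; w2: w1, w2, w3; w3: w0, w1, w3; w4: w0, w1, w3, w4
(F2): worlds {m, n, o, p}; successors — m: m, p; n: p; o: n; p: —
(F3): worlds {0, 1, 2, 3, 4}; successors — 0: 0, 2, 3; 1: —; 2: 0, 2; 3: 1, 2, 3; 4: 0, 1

(F1)

This is the axiom for a generalized confluence (Geach) condition; its first-order frame correspondent is \forall x \forall y (x R^2 y \to \exists w (yRw \wedge x R^2 w)).
(F1): satisfies the condition.
(F2): fails — mR²p but no w with pRw and mR²w.
(F3): fails — 0R²1 but no w with 1Rw and 0R²w.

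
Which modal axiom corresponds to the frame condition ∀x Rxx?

A defining formula is □p → p (the T axiom).
Suppose □p→p is valid. At any x set V(p)={w : Rxw}. Then □p holds at x, so p holds at x, i.e. Rxx.

□p → p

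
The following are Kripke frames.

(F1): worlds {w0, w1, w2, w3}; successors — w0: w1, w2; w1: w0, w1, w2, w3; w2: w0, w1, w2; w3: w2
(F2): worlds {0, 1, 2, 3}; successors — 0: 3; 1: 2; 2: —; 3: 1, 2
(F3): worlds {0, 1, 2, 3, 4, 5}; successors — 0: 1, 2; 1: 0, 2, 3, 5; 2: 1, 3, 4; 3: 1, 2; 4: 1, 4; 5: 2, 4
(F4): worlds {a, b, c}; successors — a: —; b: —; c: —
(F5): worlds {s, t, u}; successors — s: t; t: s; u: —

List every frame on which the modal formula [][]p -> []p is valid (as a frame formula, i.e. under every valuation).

(F1), (F4)

Frame correspondent (Sahlqvist): forall x forall y (Rxy -> exists z (Rxz & Rzy)) — i.e. density.
(F1): holds.
(F2): fails — R12 but no z with R1z and Rz2.
(F3): fails — R10 but no z with R1z and Rz0.
(F4): holds.
(F5): fails — Rts but no z with Rtz and Rzs.
Valid on: (F1), (F4).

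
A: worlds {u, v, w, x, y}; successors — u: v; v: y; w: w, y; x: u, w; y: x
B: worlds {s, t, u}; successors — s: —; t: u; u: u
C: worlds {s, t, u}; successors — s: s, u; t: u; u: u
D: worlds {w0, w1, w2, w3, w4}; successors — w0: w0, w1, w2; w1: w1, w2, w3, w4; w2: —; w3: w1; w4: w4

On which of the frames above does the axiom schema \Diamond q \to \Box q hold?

B

This is the axiom for partial functionality; its first-order frame correspondent is \forall x \forall y \forall z (Rxy \wedge Rxz \to y = z).
A: fails — w sees both w and y.
B: holds.
C: fails — s sees both s and u.
D: fails — w0 sees both w0 and w1.
Valid on: B.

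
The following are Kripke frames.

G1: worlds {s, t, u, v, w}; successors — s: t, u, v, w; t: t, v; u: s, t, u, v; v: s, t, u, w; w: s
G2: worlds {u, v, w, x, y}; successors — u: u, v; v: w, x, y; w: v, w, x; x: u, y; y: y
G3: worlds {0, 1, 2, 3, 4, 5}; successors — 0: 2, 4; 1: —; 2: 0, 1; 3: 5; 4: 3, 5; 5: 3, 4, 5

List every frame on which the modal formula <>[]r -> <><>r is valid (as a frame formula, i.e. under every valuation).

Frame correspondent (Sahlqvist): forall x forall y (xRy -> exists w (yRw & x R^2 w)) — i.e. a generalized confluence (Geach) condition.
G1: satisfies the condition.
G2: satisfies the condition.
G3: fails — 2R1 but no w with 1Rw and 2R²w.
Valid on: G1, G2.

G1, G2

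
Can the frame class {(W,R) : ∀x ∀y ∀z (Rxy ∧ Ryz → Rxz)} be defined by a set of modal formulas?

The condition is transitivity. A defining modal formula is □q → □□q.

Definable; □q → □□q defines it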